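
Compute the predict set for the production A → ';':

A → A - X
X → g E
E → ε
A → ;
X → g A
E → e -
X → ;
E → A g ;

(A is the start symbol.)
PREDICT(A → ';') = (FIRST(RHS) \ {ε}) ∪ (FOLLOW(A) if ε ∈ FIRST(RHS), i.e. RHS ⇒* ε)
FIRST(';') = { ';' }
ε ∉ FIRST(';'), so FOLLOW(A) is not added.
PREDICT(A → ';') = { ';' }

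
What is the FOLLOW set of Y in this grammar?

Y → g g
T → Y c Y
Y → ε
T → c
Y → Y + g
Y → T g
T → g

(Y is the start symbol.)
{ $, '+', 'c', 'g' }

To compute FOLLOW(Y), find every occurrence of Y on a right-hand side N → α Y β: add FIRST(β) \ {ε}, and if β is empty or nullable also add FOLLOW(N). Iterate to a fixed point.

Y is the start symbol, so $ ∈ FOLLOW(Y).
In T → Y c Y: Y is followed by c Y, add FIRST(c Y) \ {ε} = { 'c' }
In T → Y c Y: Y is at the end, add FOLLOW(T)
In Y → Y + g: Y is followed by '+' g, add FIRST('+' g) \ {ε} = { '+' }

The FOLLOW sets referred to above (computed the same way, to a fixed point):
  FOLLOW(T) = { 'g' }

Taking the union: FOLLOW(Y) = { $, '+', 'c', 'g' }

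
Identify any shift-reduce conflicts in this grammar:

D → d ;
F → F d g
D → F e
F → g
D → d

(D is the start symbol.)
Yes — I3: [D → d .] vs [D → d . ;]

A shift-reduce conflict occurs when an LR(0) state has both:
  - a complete (reduce) item [A → α .] (dot at the end), and
  - a shift item [B → β . c γ] (dot before a terminal).

Augment with D' → D and build the canonical LR(0) collection (I0 = CLOSURE({[D' → . D]}), then GOTO on every symbol after a dot until no new states appear). It has 9 states:
  I0: { [D → . F e], [D → . d ;], [D → . d], [D' → . D], [F → . F d g], [F → . g] }  — shift
  I1: { [D' → D .] }  — accept
  I2: { [D → F . e], [F → F . d g] }  — shift
  I3: { [D → d . ;], [D → d .] }  — shift, reduce
  I4: { [F → g .] }  — reduce
  I5: { [D → d ; .] }  — reduce
  I6: { [F → F d . g] }  — shift
  I7: { [D → F e .] }  — reduce
  I8: { [F → F d g .] }  — reduce

I3 contains reduce item [D → d .] and shift item [D → d . ;] — shift-reduce conflict.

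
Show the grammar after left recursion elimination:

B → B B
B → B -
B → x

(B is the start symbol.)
B → x B'
B' → B B'
B' → - B'
B' → ε

B is directly left-recursive. The standard transformation for
  A → A α₁ | ... | A α_m | β₁ | ... | β_n
is
  A  → β₁ A' | ... | β_n A'
  A' → α₁ A' | ... | α_m A' | ε

B → x becomes B → x B'
B → B B becomes B' → B B'
B → B - becomes B' → - B'
Add B' → ε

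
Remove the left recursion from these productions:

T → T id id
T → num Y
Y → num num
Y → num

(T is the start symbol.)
T is directly left-recursive. The standard transformation for
  A → A α₁ | ... | A α_m | β₁ | ... | β_n
is
  A  → β₁ A' | ... | β_n A'
  A' → α₁ A' | ... | α_m A' | ε

T → num Y becomes T → num Y T'
T → T id id becomes T' → id id T'
Add T' → ε

Productions for other non-terminals are unchanged:
  Y → num num
  Y → num

Resulting grammar:
T → num Y T'
T' → id id T'
T' → ε
Y → num num
Y → num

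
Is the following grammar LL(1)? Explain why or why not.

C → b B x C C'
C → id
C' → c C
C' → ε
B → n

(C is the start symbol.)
No. Predict set conflict for C': { 'c' }

Relevant sets:
  FOLLOW(C') = { $, 'c' }

For C:
  PREDICT(C → b B x C C') = { 'b' }
  PREDICT(C → id) = { 'id' }
For C':
  PREDICT(C' → c C) = { 'c' }
  PREDICT(C' → ε) = { $, 'c' }
B has a single production, so nothing to check there.

Conflict found: Predict set conflict for C': { 'c' }
The grammar is NOT LL(1).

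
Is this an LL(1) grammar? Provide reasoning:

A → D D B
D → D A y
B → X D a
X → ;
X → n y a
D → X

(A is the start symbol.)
No. Predict set conflict for D: { ';', 'n' }

Relevant sets:
  FIRST(D) = { ';', 'n' }
  FIRST(X) = { ';', 'n' }

For D:
  PREDICT(D → D A y) = { ';', 'n' }
  PREDICT(D → X) = { ';', 'n' }
For X:
  PREDICT(X → ';') = { ';' }
  PREDICT(X → n y a) = { 'n' }
A, B have a single production, so nothing to check there.

Conflict found: Predict set conflict for D: { ';', 'n' }
The grammar is NOT LL(1).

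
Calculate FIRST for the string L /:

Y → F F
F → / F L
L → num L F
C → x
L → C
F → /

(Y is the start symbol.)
{ 'num', 'x' }

FIRST sets of the non-terminals involved (from the grammar, by fixed-point iteration):
  FIRST(L) = { 'num', 'x' }

To compute FIRST(L /), process the symbols left to right:
Symbol L is a non-terminal. Add FIRST(L) \ {ε} = { 'num', 'x' }
L is not nullable (ε ∉ FIRST(L)), so stop here.
FIRST(L /) = { 'num', 'x' }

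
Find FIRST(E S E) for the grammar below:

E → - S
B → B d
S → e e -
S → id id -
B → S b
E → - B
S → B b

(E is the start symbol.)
{ '-' }

FIRST sets of the non-terminals involved (from the grammar, by fixed-point iteration):
  FIRST(E) = { '-' }

To compute FIRST(E S E), process the symbols left to right:
Symbol E is a non-terminal. Add FIRST(E) \ {ε} = { '-' }
E is not nullable (ε ∉ FIRST(E)), so stop here.
FIRST(E S E) = { '-' }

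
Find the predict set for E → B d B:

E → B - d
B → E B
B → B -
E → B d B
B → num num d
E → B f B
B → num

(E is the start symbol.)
{ 'num' }

PREDICT(E → B d B) = (FIRST(RHS) \ {ε}) ∪ (FOLLOW(E) if ε ∈ FIRST(RHS), i.e. RHS ⇒* ε)
FIRST(B) = { 'num' }
FIRST(B d B) = { 'num' }
ε ∉ FIRST(B d B), so FOLLOW(E) is not added.
PREDICT(E → B d B) = { 'num' }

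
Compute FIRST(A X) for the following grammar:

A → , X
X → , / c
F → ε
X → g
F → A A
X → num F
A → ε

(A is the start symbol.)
{ ',', 'g', 'num' }

FIRST sets of the non-terminals involved (from the grammar, by fixed-point iteration):
  FIRST(A) = { ',', ε }
  FIRST(X) = { ',', 'g', 'num' }

To compute FIRST(A X), process the symbols left to right:
Symbol A is a non-terminal. Add FIRST(A) \ {ε} = { ',' }
A is nullable (ε ∈ FIRST(A)), continue to the next symbol.
Symbol X is a non-terminal. Add FIRST(X) \ {ε} = { ',', 'g', 'num' }
X is not nullable (ε ∉ FIRST(X)), so stop here.
FIRST(A X) = { ',', 'g', 'num' }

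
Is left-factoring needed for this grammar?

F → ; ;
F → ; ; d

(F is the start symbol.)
Yes, F has productions with common prefix '; ;'

Left-factoring is needed when two productions for the same non-terminal
share a common prefix on the right-hand side.

Productions for F:
  F → ; ;
  F → ; ; d

Found common prefix '; ;' in productions for F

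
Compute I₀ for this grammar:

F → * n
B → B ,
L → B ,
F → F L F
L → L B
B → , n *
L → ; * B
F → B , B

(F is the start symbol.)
{ [B → . , n *], [B → . B ,], [F → . * n], [F → . B , B], [F → . F L F], [F' → . F] }

First, augment the grammar with F' → F
I₀ = CLOSURE({ [F' → . F] }):
  [F' → . F] has the dot before F: add [F → . * n], [F → . F L F], [F → . B , B]
  [F → . B , B] has the dot before B: add [B → . B ,], [B → . , n *]
No further items can be added.

I₀ = { [B → . , n *], [B → . B ,], [F → . * n], [F → . B , B], [F → . F L F], [F' → . F] }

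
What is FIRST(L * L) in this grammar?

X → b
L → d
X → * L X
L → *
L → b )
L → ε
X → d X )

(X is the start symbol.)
FIRST sets of the non-terminals involved (from the grammar, by fixed-point iteration):
  FIRST(L) = { '*', 'b', 'd', ε }

To compute FIRST(L * L), process the symbols left to right:
Symbol L is a non-terminal. Add FIRST(L) \ {ε} = { '*', 'b', 'd' }
L is nullable (ε ∈ FIRST(L)), continue to the next symbol.
Symbol * is a terminal. Add '*' and stop.
FIRST(L * L) = { '*', 'b', 'd' }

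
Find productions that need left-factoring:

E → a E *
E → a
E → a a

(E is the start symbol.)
Yes, E has productions with common prefix 'a'

Left-factoring is needed when two productions for the same non-terminal
share a common prefix on the right-hand side.

Productions for E:
  E → a E *
  E → a
  E → a a

Found common prefix 'a' in productions for E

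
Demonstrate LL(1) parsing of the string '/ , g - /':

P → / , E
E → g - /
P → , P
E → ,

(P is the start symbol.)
Stack is shown with the top on the left.

Stack    Input        Action
----------------------------
P $      / , g - / $  output P → / , E
/ , E $  / , g - / $  match '/'
, E $    , g - / $    match ','
E $      g - / $      output E → g - /
g - / $  g - / $      match 'g'
- / $    - / $        match '-'
/ $      / $          match '/'
$        $            accept

The string is accepted.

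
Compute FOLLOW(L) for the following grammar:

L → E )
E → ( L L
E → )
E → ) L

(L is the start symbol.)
{ $, '(', ')' }

To compute FOLLOW(L), find every occurrence of L on a right-hand side N → α L β: add FIRST(β) \ {ε}, and if β is empty or nullable also add FOLLOW(N). Iterate to a fixed point.

L is the start symbol, so $ ∈ FOLLOW(L).
In E → ( L L: L is followed by L, add FIRST(L) \ {ε} = { '(', ')' }
In E → ( L L: L is at the end, add FOLLOW(E)
In E → ) L: L is at the end, add FOLLOW(E)

The FOLLOW sets referred to above (computed the same way, to a fixed point):
  FOLLOW(E) = { ')' }

Taking the union: FOLLOW(L) = { $, '(', ')' }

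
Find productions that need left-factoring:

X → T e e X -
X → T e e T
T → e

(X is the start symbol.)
Left-factoring is needed when two productions for the same non-terminal
share a common prefix on the right-hand side.

Productions for X:
  X → T e e X -
  X → T e e T

Found common prefix 'T e e' in productions for X

Answer: Yes, X has productions with common prefix 'T e e'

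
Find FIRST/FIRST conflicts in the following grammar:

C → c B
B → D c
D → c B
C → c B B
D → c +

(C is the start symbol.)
Yes. C → c B / C → c B B on { 'c' }; D → c B / D → c '+' on { 'c' }

Productions for C:
  C → c B: FIRST = { 'c' }
  C → c B B: FIRST = { 'c' }
Productions for D:
  D → c B: FIRST = { 'c' }
  D → c +: FIRST = { 'c' }
B has only one production, so no FIRST/FIRST conflict is possible there.

Conflict for C: C → c B and C → c B B
  Overlap: { 'c' }
Conflict for D: D → c B and D → c +
  Overlap: { 'c' }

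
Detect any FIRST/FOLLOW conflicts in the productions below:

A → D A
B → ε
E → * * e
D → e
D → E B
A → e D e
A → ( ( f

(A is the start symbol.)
No FIRST/FOLLOW conflicts.

Nullable non-terminals: B.
B has a nullable alternative but only one production, so nothing to check.

A, D, E have no nullable alternative, so no FIRST/FOLLOW check is needed there.

No FIRST/FOLLOW conflicts found.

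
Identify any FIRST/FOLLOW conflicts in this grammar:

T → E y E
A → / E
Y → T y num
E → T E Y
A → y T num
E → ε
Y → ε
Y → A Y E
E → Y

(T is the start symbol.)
Yes. Y → T y num with FOLLOW(Y) on { '/', 'y' }; Y → A Y E with FOLLOW(Y) on { '/', 'y' }; E → T E Y with FOLLOW(E) on { '/', 'y' }; E → Y with FOLLOW(E) on { '/', 'y' }

A FIRST/FOLLOW conflict occurs when a non-terminal N has a nullable alternative N → β (β ⇒* ε) and another alternative N → α with FIRST(α) ∩ FOLLOW(N) ≠ ∅: on such a lookahead the parser cannot decide between expanding α and letting N vanish via β.

Nullable non-terminals: E, Y.
FIRST sets used below: FIRST(T) = { '/', 'y' }, FIRST(Y) = { '/', 'y', ε }, FIRST(A) = { '/', 'y' }

E: nullable alternative(s) E → ε, E → Y; FOLLOW(E) = { $, '/', 'num', 'y' }
  E → T E Y: FIRST \ {ε} = { '/', 'y' } — overlaps FOLLOW(E) on { '/', 'y' }: CONFLICT
  E → ε: FIRST \ {ε} = { } — disjoint from FOLLOW(E)
  E → Y: FIRST \ {ε} = { '/', 'y' } — overlaps FOLLOW(E) on { '/', 'y' }: CONFLICT

Y: nullable alternative(s) Y → ε; FOLLOW(Y) = { $, '/', 'num', 'y' }
  Y → T y num: FIRST \ {ε} = { '/', 'y' } — overlaps FOLLOW(Y) on { '/', 'y' }: CONFLICT
  Y → ε: FIRST \ {ε} = { } — this is the only nullable alternative, skip
  Y → A Y E: FIRST \ {ε} = { '/', 'y' } — overlaps FOLLOW(Y) on { '/', 'y' }: CONFLICT

A, T have no nullable alternative, so no FIRST/FOLLOW check is needed there.

So the grammar has 4 FIRST/FOLLOW conflicts (marked CONFLICT above).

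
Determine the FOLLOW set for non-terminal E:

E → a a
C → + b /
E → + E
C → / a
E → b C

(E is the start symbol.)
E is the start symbol, so $ ∈ FOLLOW(E).
In E → + E: E is at the end; this adds FOLLOW(E) to itself — nothing new

Taking the union: FOLLOW(E) = { $ }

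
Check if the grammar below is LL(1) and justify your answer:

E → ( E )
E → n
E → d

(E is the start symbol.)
Yes, the grammar is LL(1).

For E:
  PREDICT(E → '(' E ')') = { '(' }
  PREDICT(E → n) = { 'n' }
  PREDICT(E → d) = { 'd' }

All predict sets are disjoint. The grammar IS LL(1).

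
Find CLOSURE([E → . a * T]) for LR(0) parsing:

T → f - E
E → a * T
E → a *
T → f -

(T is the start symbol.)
{ [E → . a * T] }

To compute CLOSURE, for each item [A → α.Bβ] where B is a non-terminal, add [B → .γ] for all productions B → γ; repeat for the newly added items until nothing changes.

Start with: [E → . a * T]
The dot precedes the terminal a, so nothing is added.

CLOSURE = { [E → . a * T] }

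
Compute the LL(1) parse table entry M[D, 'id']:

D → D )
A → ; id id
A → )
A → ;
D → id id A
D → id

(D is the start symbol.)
D → D ), D → id id A, D → id

To find M[D, 'id'], we find productions for D where 'id' is in the predict set (PREDICT(N → α) = (FIRST(α) \ {ε}) ∪ (FOLLOW(N) if α ⇒* ε)).

Relevant sets:
  FIRST(D) = { 'id' }

D → D ): PREDICT = { 'id' }
  'id' is in predict set, so this production goes in M[D, 'id']
D → id id A: PREDICT = { 'id' }
  'id' is in predict set, so this production goes in M[D, 'id']
D → id: PREDICT = { 'id' }
  'id' is in predict set, so this production goes in M[D, 'id']

M[D, 'id'] = D → D ), D → id id A, D → id  (a multiply-defined cell — the grammar is not LL(1))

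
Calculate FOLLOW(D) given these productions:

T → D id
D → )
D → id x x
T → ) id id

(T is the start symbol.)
{ 'id' }

To compute FOLLOW(D), find every occurrence of D on a right-hand side N → α D β: add FIRST(β) \ {ε}, and if β is empty or nullable also add FOLLOW(N). Iterate to a fixed point.

In T → D id: D is followed by id, add FIRST(id) \ {ε} = { 'id' }

Taking the union: FOLLOW(D) = { 'id' }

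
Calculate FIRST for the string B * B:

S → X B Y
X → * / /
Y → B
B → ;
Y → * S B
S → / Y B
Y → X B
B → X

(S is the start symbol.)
{ '*', ';' }

FIRST sets of the non-terminals involved (from the grammar, by fixed-point iteration):
  FIRST(B) = { '*', ';' }

To compute FIRST(B * B), process the symbols left to right:
Symbol B is a non-terminal. Add FIRST(B) \ {ε} = { '*', ';' }
B is not nullable (ε ∉ FIRST(B)), so stop here.
FIRST(B * B) = { '*', ';' }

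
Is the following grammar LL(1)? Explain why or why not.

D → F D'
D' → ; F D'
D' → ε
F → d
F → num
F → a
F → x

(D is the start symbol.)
A grammar is LL(1) if for each non-terminal N with multiple productions, the predict sets of those productions are pairwise disjoint, where PREDICT(N → α) = (FIRST(α) \ {ε}) ∪ (FOLLOW(N) if α ⇒* ε).

Relevant sets:
  FOLLOW(D') = { $ }

For D':
  PREDICT(D' → ';' F D') = { ';' }
  PREDICT(D' → ε) = { $ }
For F:
  PREDICT(F → d) = { 'd' }
  PREDICT(F → num) = { 'num' }
  PREDICT(F → a) = { 'a' }
  PREDICT(F → x) = { 'x' }
D has a single production, so nothing to check there.

All predict sets are disjoint. The grammar IS LL(1).

Answer: Yes, the grammar is LL(1).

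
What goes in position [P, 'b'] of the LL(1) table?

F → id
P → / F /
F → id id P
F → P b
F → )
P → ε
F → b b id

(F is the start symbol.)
P → ε

To find M[P, 'b'], we find productions for P where 'b' is in the predict set (PREDICT(N → α) = (FIRST(α) \ {ε}) ∪ (FOLLOW(N) if α ⇒* ε)).

Relevant sets:
  FOLLOW(P) = { $, '/', 'b' }

P → / F /: PREDICT = { '/' }
P → ε: PREDICT = { $, '/', 'b' }
  'b' is in predict set, so this production goes in M[P, 'b']

M[P, 'b'] = P → ε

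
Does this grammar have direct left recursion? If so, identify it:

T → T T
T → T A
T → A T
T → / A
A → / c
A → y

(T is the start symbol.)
T → T T: LEFT RECURSIVE (starts with T)
T → T A: LEFT RECURSIVE (starts with T)
T → A T: starts with A
T → / A: starts with '/'
A → / c: starts with '/'
A → y: starts with y

The grammar has direct left recursion on: T.

Answer: Yes, T is left-recursive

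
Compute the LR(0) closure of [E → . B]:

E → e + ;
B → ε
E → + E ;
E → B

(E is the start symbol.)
{ [B → .], [E → . B] }

Start with: [E → . B]
  [E → . B] has the dot before B: add [B → .]
No further items can be added.

CLOSURE = { [B → .], [E → . B] }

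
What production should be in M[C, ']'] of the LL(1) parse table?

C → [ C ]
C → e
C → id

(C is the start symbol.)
To find M[C, ']'], we find productions for C where ']' is in the predict set (PREDICT(N → α) = (FIRST(α) \ {ε}) ∪ (FOLLOW(N) if α ⇒* ε)).

C → [ C ]: PREDICT = { '[' }
C → e: PREDICT = { 'e' }
C → id: PREDICT = { 'id' }

M[C, ']'] is empty (no production applies)

Answer: Empty (error entry)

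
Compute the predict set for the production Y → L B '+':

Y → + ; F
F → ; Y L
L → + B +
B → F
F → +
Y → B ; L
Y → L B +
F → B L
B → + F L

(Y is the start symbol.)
{ '+' }

PREDICT(Y → L B '+') = (FIRST(RHS) \ {ε}) ∪ (FOLLOW(Y) if ε ∈ FIRST(RHS), i.e. RHS ⇒* ε)
FIRST(L) = { '+' }
FIRST(L B '+') = { '+' }
ε ∉ FIRST(L B '+'), so FOLLOW(Y) is not added.
PREDICT(Y → L B '+') = { '+' }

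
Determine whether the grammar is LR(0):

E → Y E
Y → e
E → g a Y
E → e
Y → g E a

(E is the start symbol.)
A grammar is LR(0) if no state in the canonical LR(0) collection has:
  - both a shift item (dot before a terminal) and a complete item (shift-reduce conflict), or
  - two or more complete items (reduce-reduce conflict; the accept item [E' → E .] counts as a complete item here).

Augment with E' → E and build the canonical LR(0) collection (I0 = CLOSURE({[E' → . E]}), then GOTO on every symbol after a dot until no new states appear). It has 12 states:
  I0: { [E → . Y E], [E → . e], [E → . g a Y], [E' → . E], [Y → . e], [Y → . g E a] }  — shift
  I1: { [E' → E .] }  — accept
  I2: { [E → . Y E], [E → . e], [E → . g a Y], [E → Y . E], [Y → . e], [Y → . g E a] }  — shift
  I3: { [E → e .], [Y → e .] }  — 2 reduces
  I4: { [E → . Y E], [E → . e], [E → . g a Y], [E → g . a Y], [Y → . e], [Y → . g E a], [Y → g . E a] }  — shift
  I5: { [Y → g E . a] }  — shift
  I6: { [E → g a . Y], [Y → . e], [Y → . g E a] }  — shift
  I7: { [E → g a Y .] }  — reduce
  I8: { [Y → e .] }  — reduce
  I9: { [E → . Y E], [E → . e], [E → . g a Y], [Y → . e], [Y → . g E a], [Y → g . E a] }  — shift
  I10: { [Y → g E a .] }  — reduce
  I11: { [E → Y E .] }  — reduce

Conflict in state I3:
  Reduce-reduce conflict: [E → e .] and [Y → e .]
So the grammar is NOT LR(0).

Answer: No. Reduce-reduce conflict: [E → e .] and [Y → e .]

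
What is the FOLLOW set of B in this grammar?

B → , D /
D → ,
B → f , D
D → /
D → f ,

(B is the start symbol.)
B is the start symbol, so $ ∈ FOLLOW(B).
B does not occur on any right-hand side.

Taking the union: FOLLOW(B) = { $ }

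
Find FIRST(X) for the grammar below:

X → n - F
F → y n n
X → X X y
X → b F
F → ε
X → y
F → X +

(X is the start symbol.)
{ 'b', 'n', 'y' }

From X → n - F:
  - n is a terminal: add 'n' and stop
From X → X X y:
  - X is the symbol being defined: contributes nothing new
    X is not nullable, so stop
From X → b F:
  - b is a terminal: add 'b' and stop
From X → y:
  - y is a terminal: add 'y' and stop

Collecting: FIRST(X) = { 'b', 'n', 'y' }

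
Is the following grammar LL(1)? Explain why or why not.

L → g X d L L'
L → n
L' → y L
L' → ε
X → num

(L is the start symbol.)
A grammar is LL(1) if for each non-terminal N with multiple productions, the predict sets of those productions are pairwise disjoint, where PREDICT(N → α) = (FIRST(α) \ {ε}) ∪ (FOLLOW(N) if α ⇒* ε).

Relevant sets:
  FOLLOW(L') = { $, 'y' }

For L:
  PREDICT(L → g X d L L') = { 'g' }
  PREDICT(L → n) = { 'n' }
For L':
  PREDICT(L' → y L) = { 'y' }
  PREDICT(L' → ε) = { $, 'y' }
X has a single production, so nothing to check there.

Conflict found: Predict set conflict for L': { 'y' }
The grammar is NOT LL(1).

Answer: No. Predict set conflict for L': { 'y' }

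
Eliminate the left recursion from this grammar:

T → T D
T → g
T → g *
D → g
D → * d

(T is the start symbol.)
T is directly left-recursive. The standard transformation for
  A → A α₁ | ... | A α_m | β₁ | ... | β_n
is
  A  → β₁ A' | ... | β_n A'
  A' → α₁ A' | ... | α_m A' | ε

T → g becomes T → g T'
T → g * becomes T → g * T'
T → T D becomes T' → D T'
Add T' → ε

Productions for other non-terminals are unchanged:
  D → g
  D → * d

Resulting grammar:
T → g T'
T → g * T'
T' → D T'
T' → ε
D → g
D → * d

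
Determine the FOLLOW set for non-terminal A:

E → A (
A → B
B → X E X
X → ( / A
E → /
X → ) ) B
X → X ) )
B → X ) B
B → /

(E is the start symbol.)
{ '(', ')', '/' }

To compute FOLLOW(A), find every occurrence of A on a right-hand side N → α A β: add FIRST(β) \ {ε}, and if β is empty or nullable also add FOLLOW(N). Iterate to a fixed point.

In E → A (: A is followed by '(', add FIRST('(') \ {ε} = { '(' }
In X → ( / A: A is at the end, add FOLLOW(X)

The FOLLOW sets referred to above (computed the same way, to a fixed point):
  FOLLOW(X) = { '(', ')', '/' }

Taking the union: FOLLOW(A) = { '(', ')', '/' }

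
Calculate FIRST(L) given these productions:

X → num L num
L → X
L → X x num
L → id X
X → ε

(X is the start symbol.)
FIRST sets of the other non-terminals involved (by the same procedure, iterated to a fixed point):
  FIRST(X) = { 'num', ε }

From L → X:
  - X is a non-terminal: add FIRST(X) \ {ε} = { 'num' }
    X is nullable and nothing follows, so the whole right-hand side can vanish: ε ∈ FIRST(L)
From L → X x num:
  - X is a non-terminal: add FIRST(X) \ {ε} = { 'num' }
    X is nullable, so continue to the next symbol
  - x is a terminal: add 'x' and stop
From L → id X:
  - id is a terminal: add 'id' and stop

Collecting: FIRST(L) = { 'id', 'num', 'x', ε }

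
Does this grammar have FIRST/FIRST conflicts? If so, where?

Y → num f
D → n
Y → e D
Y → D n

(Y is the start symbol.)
No FIRST/FIRST conflicts.

FIRST sets of the non-terminals at (or reachable through a nullable prefix from) the front of some alternative:
  FIRST(D) = { 'n' }

Productions for Y:
  Y → num f: FIRST = { 'num' }
  Y → e D: FIRST = { 'e' }
  Y → D n: FIRST = { 'n' }
D has only one production, so no FIRST/FIRST conflict is possible there.

All alternatives of each non-terminal have pairwise disjoint FIRST sets.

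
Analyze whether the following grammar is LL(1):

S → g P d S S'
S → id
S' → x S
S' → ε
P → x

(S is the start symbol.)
Relevant sets:
  FOLLOW(S') = { $, 'x' }

For S:
  PREDICT(S → g P d S S') = { 'g' }
  PREDICT(S → id) = { 'id' }
For S':
  PREDICT(S' → x S) = { 'x' }
  PREDICT(S' → ε) = { $, 'x' }
P has a single production, so nothing to check there.

Conflict found: Predict set conflict for S': { 'x' }
The grammar is NOT LL(1).

Answer: No. Predict set conflict for S': { 'x' }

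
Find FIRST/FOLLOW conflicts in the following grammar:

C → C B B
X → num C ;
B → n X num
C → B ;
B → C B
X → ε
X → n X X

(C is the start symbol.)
A FIRST/FOLLOW conflict occurs when a non-terminal N has a nullable alternative N → β (β ⇒* ε) and another alternative N → α with FIRST(α) ∩ FOLLOW(N) ≠ ∅: on such a lookahead the parser cannot decide between expanding α and letting N vanish via β.

Nullable non-terminals: X.

X: nullable alternative(s) X → ε; FOLLOW(X) = { 'n', 'num' }
  X → num C ;: FIRST \ {ε} = { 'num' } — overlaps FOLLOW(X) on { 'num' }: CONFLICT
  X → ε: FIRST \ {ε} = { } — this is the only nullable alternative, skip
  X → n X X: FIRST \ {ε} = { 'n' } — overlaps FOLLOW(X) on { 'n' }: CONFLICT

B, C have no nullable alternative, so no FIRST/FOLLOW check is needed there.

So the grammar has 2 FIRST/FOLLOW conflicts (marked CONFLICT above).

Answer: Yes. X → num C ';' with FOLLOW(X) on { 'num' }; X → n X X with FOLLOW(X) on { 'n' }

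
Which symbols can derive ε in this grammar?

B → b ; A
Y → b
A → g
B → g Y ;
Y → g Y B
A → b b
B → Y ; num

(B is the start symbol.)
None

A non-terminal is nullable if it can derive ε (the empty string): either it has an ε-production, or it has a production whose right-hand side consists entirely of nullable non-terminals.

There are no ε-productions, so no non-terminal can derive ε.
No non-terminals are nullable.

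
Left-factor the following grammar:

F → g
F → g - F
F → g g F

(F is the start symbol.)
F → g F'
F' → ε
F' → - F
F' → g F

Left-factoring transforms A → αβ₁ | αβ₂ into A → αA' and A' → β₁ | β₂
(α is the longest common prefix among the alternatives). Repeat until
no nonterminal has two alternatives with a common prefix.

Round 1: F has alternatives sharing prefix 'g'. Introduce F': F → g F'
  Add: F' → ε
  Add: F' → - F
  Add: F' → g F

No remaining common prefixes — done.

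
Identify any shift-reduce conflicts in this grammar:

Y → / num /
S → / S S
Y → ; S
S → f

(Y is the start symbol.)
A shift-reduce conflict occurs when an LR(0) state has both:
  - a complete (reduce) item [A → α .] (dot at the end), and
  - a shift item [B → β . c γ] (dot before a terminal).

Augment with Y' → Y and build the canonical LR(0) collection (I0 = CLOSURE({[Y' → . Y]}), then GOTO on every symbol after a dot until no new states appear). It has 11 states:
  I0: { [Y → . / num /], [Y → . ; S], [Y' → . Y] }  — shift
  I1: { [Y → / . num /] }  — shift
  I2: { [S → . / S S], [S → . f], [Y → ; . S] }  — shift
  I3: { [Y' → Y .] }  — accept
  I4: { [S → . / S S], [S → . f], [S → / . S S] }  — shift
  I5: { [Y → ; S .] }  — reduce
  I6: { [S → f .] }  — reduce
  I7: { [S → . / S S], [S → . f], [S → / S . S] }  — shift
  I8: { [S → / S S .] }  — reduce
  I9: { [Y → / num . /] }  — shift
  I10: { [Y → / num / .] }  — reduce

No state contains both a complete item and a shift item.

Answer: No shift-reduce conflicts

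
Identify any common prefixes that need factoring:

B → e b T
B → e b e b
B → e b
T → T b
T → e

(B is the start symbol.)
Yes, B has productions with common prefix 'e b'

Left-factoring is needed when two productions for the same non-terminal
share a common prefix on the right-hand side.

Productions for B:
  B → e b T
  B → e b e b
  B → e b
Productions for T:
  T → T b
  T → e

Found common prefix 'e b' in productions for B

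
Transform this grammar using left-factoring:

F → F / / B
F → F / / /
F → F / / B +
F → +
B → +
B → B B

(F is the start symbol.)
F → F / / F'
F' → B F''
F'' → ε
F'' → +
F' → /
F → +
B → +
B → B B

Left-factoring transforms A → αβ₁ | αβ₂ into A → αA' and A' → β₁ | β₂
(α is the longest common prefix among the alternatives). Repeat until
no nonterminal has two alternatives with a common prefix.

Round 1: F has alternatives sharing prefix 'F / /'. Introduce F': F → F / / F'
  Add: F' → B
  Add: F' → /
  Add: F' → B +

Round 2: F' has alternatives sharing prefix 'B'. Introduce F'': F' → B F''
  Add: F'' → ε
  Add: F'' → +

No remaining common prefixes — done.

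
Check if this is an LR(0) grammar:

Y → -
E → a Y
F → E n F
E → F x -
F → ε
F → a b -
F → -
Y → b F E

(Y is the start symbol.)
A grammar is LR(0) if no state in the canonical LR(0) collection has:
  - both a shift item (dot before a terminal) and a complete item (shift-reduce conflict), or
  - two or more complete items (reduce-reduce conflict; the accept item [Y' → Y .] counts as a complete item here).

Augment with Y' → Y and build the canonical LR(0) collection (I0 = CLOSURE({[Y' → . Y]}), then GOTO on every symbol after a dot until no new states appear). It has 17 states:
  I0: { [Y → . -], [Y → . b F E], [Y' → . Y] }  — shift
  I1: { [Y → - .] }  — reduce
  I2: { [Y' → Y .] }  — accept
  I3: { [E → . F x -], [E → . a Y], [F → . -], [F → . E n F], [F → . a b -], [F → .], [Y → b . F E] }  — shift, reduce
  I4: { [F → - .] }  — reduce
  I5: { [F → E . n F] }  — shift
  I6: { [E → . F x -], [E → . a Y], [E → F . x -], [F → . -], [F → . E n F], [F → . a b -], [F → .], [Y → b F . E] }  — shift, reduce
  I7: { [E → a . Y], [F → a . b -], [Y → . -], [Y → . b F E] }  — shift
  I8: { [E → a Y .] }  — reduce
  I9: { [E → . F x -], [E → . a Y], [F → . -], [F → . E n F], [F → . a b -], [F → .], [F → a b . -], [Y → b . F E] }  — shift, reduce
  I10: { [F → - .], [F → a b - .] }  — 2 reduces
  I11: { [F → E . n F], [Y → b F E .] }  — shift, reduce
  I12: { [E → F . x -] }  — shift
  I13: { [E → F x . -] }  — shift
  I14: { [E → F x - .] }  — reduce
  I15: { [E → . F x -], [E → . a Y], [F → . -], [F → . E n F], [F → . a b -], [F → .], [F → E n . F] }  — shift, reduce
  I16: { [E → F . x -], [F → E n F .] }  — shift, reduce

Conflict in state I3:
  Shift-reduce conflict between [F → .] and [E → . a Y]
So the grammar is NOT LR(0).

Answer: No. Shift-reduce conflict between [F → .] and [E → . a Y]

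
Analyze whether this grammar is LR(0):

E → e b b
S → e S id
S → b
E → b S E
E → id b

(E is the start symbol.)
A grammar is LR(0) if no state in the canonical LR(0) collection has:
  - both a shift item (dot before a terminal) and a complete item (shift-reduce conflict), or
  - two or more complete items (reduce-reduce conflict; the accept item [E' → E .] counts as a complete item here).

Augment with E' → E and build the canonical LR(0) collection (I0 = CLOSURE({[E' → . E]}), then GOTO on every symbol after a dot until no new states appear). It has 14 states:
  I0: { [E → . b S E], [E → . e b b], [E → . id b], [E' → . E] }  — shift
  I1: { [E' → E .] }  — accept
  I2: { [E → b . S E], [S → . b], [S → . e S id] }  — shift
  I3: { [E → e . b b] }  — shift
  I4: { [E → id . b] }  — shift
  I5: { [E → id b .] }  — reduce
  I6: { [E → e b . b] }  — shift
  I7: { [E → e b b .] }  — reduce
  I8: { [E → . b S E], [E → . e b b], [E → . id b], [E → b S . E] }  — shift
  I9: { [S → b .] }  — reduce
  I10: { [S → . b], [S → . e S id], [S → e . S id] }  — shift
  I11: { [S → e S . id] }  — shift
  I12: { [S → e S id .] }  — reduce
  I13: { [E → b S E .] }  — reduce

Every state is either a pure shift/goto state or contains exactly one complete item and nothing to shift — no conflicts. The grammar is LR(0).

Answer: Yes, the grammar is LR(0)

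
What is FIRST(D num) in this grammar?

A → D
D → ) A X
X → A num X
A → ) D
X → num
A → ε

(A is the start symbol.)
FIRST sets of the non-terminals involved (from the grammar, by fixed-point iteration):
  FIRST(D) = { ')' }

To compute FIRST(D num), process the symbols left to right:
Symbol D is a non-terminal. Add FIRST(D) \ {ε} = { ')' }
D is not nullable (ε ∉ FIRST(D)), so stop here.
FIRST(D num) = { ')' }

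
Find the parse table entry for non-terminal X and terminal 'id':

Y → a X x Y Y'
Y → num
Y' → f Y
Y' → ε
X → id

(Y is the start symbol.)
To find M[X, 'id'], we find productions for X where 'id' is in the predict set (PREDICT(N → α) = (FIRST(α) \ {ε}) ∪ (FOLLOW(N) if α ⇒* ε)).

X → id: PREDICT = { 'id' }
  'id' is in predict set, so this production goes in M[X, 'id']

M[X, 'id'] = X → id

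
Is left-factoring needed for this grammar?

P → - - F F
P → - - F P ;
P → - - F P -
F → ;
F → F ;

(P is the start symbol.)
Left-factoring is needed when two productions for the same non-terminal
share a common prefix on the right-hand side.

Productions for P:
  P → - - F F
  P → - - F P ;
  P → - - F P -
Productions for F:
  F → ;
  F → F ;

Found common prefix '- - F' in productions for P

Answer: Yes, P has productions with common prefix '- - F'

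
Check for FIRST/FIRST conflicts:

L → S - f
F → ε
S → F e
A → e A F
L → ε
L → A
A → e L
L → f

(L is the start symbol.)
Yes. L → S '-' f / L → A on { 'e' }; A → e A F / A → e L on { 'e' }

A FIRST/FIRST conflict occurs when two productions N → α and N → β for the same non-terminal have FIRST(α) ∩ FIRST(β) ≠ ∅ (with ε ∈ FIRST of a nullable right-hand side, so two nullable alternatives also conflict).

FIRST sets of the non-terminals at (or reachable through a nullable prefix from) the front of some alternative:
  FIRST(S) = { 'e' }
  FIRST(A) = { 'e' }

Productions for L:
  L → S - f: FIRST = { 'e' }
  L → ε: FIRST = { ε }
  L → A: FIRST = { 'e' }
  L → f: FIRST = { 'f' }
Productions for A:
  A → e A F: FIRST = { 'e' }
  A → e L: FIRST = { 'e' }
F, S have only one production, so no FIRST/FIRST conflict is possible there.

Conflict for L: L → S - f and L → A
  Overlap: { 'e' }
Conflict for A: A → e A F and A → e L
  Overlap: { 'e' }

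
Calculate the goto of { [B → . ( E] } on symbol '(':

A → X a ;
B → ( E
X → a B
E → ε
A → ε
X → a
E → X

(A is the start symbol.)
GOTO(I, '(') = CLOSURE({ [A → αX.β] : [A → α.Xβ] ∈ I, X = '(' })

Items with dot before '(', with the dot advanced:
  [B → . ( E] → [B → ( . E]
Closure of the advanced items:
  [B → ( . E] has the dot before E: add [E → .], [E → . X]
  [E → . X] has the dot before X: add [X → . a B], [X → . a]

GOTO = { [B → ( . E], [E → . X], [E → .], [X → . a B], [X → . a] }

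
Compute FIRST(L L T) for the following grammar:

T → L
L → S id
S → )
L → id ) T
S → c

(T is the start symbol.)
{ ')', 'c', 'id' }

FIRST sets of the non-terminals involved (from the grammar, by fixed-point iteration):
  FIRST(L) = { ')', 'c', 'id' }

To compute FIRST(L L T), process the symbols left to right:
Symbol L is a non-terminal. Add FIRST(L) \ {ε} = { ')', 'c', 'id' }
L is not nullable (ε ∉ FIRST(L)), so stop here.
FIRST(L L T) = { ')', 'c', 'id' }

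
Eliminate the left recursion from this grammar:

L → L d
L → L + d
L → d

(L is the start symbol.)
L is directly left-recursive. The standard transformation for
  A → A α₁ | ... | A α_m | β₁ | ... | β_n
is
  A  → β₁ A' | ... | β_n A'
  A' → α₁ A' | ... | α_m A' | ε

L → d becomes L → d L'
L → L d becomes L' → d L'
L → L + d becomes L' → + d L'
Add L' → ε

Resulting grammar:
L → d L'
L' → d L'
L' → + d L'
L' → ε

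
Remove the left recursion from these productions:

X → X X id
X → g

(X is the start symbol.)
X is directly left-recursive. The standard transformation for
  A → A α₁ | ... | A α_m | β₁ | ... | β_n
is
  A  → β₁ A' | ... | β_n A'
  A' → α₁ A' | ... | α_m A' | ε

X → g becomes X → g X'
X → X X id becomes X' → X id X'
Add X' → ε

Resulting grammar:
X → g X'
X' → X id X'
X' → ε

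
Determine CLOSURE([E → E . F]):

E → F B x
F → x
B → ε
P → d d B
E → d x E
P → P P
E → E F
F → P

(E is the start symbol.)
To compute CLOSURE, for each item [A → α.Bβ] where B is a non-terminal, add [B → .γ] for all productions B → γ; repeat for the newly added items until nothing changes.

Start with: [E → E . F]
  [E → E . F] has the dot before F: add [F → . x], [F → . P]
  [F → . P] has the dot before P: add [P → . d d B], [P → . P P]
No further items can be added.

CLOSURE = { [E → E . F], [F → . P], [F → . x], [P → . P P], [P → . d d B] }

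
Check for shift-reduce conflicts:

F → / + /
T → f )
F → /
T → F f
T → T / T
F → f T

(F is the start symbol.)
Yes — I1: [F → / .] vs [F → / . + /]; I5: [F → f T .] vs [T → T . / T]; I9: [T → T / T .] vs [T → T . / T]

A shift-reduce conflict occurs when an LR(0) state has both:
  - a complete (reduce) item [A → α .] (dot at the end), and
  - a shift item [B → β . c γ] (dot before a terminal).

Augment with F' → F and build the canonical LR(0) collection (I0 = CLOSURE({[F' → . F]}), then GOTO on every symbol after a dot until no new states appear). It has 13 states:
  I0: { [F → . / + /], [F → . /], [F → . f T], [F' → . F] }  — shift
  I1: { [F → / . + /], [F → / .] }  — shift, reduce
  I2: { [F' → F .] }  — accept
  I3: { [F → . / + /], [F → . /], [F → . f T], [F → f . T], [T → . F f], [T → . T / T], [T → . f )] }  — shift
  I4: { [T → F . f] }  — shift
  I5: { [F → f T .], [T → T . / T] }  — shift, reduce
  I6: { [F → . / + /], [F → . /], [F → . f T], [F → f . T], [T → . F f], [T → . T / T], [T → . f )], [T → f . )] }  — shift
  I7: { [T → f ) .] }  — reduce
  I8: { [F → . / + /], [F → . /], [F → . f T], [T → . F f], [T → . T / T], [T → . f )], [T → T / . T] }  — shift
  I9: { [T → T . / T], [T → T / T .] }  — shift, reduce
  I10: { [T → F f .] }  — reduce
  I11: { [F → / + . /] }  — shift
  I12: { [F → / + / .] }  — reduce

I1 contains reduce item [F → / .] and shift item [F → / . + /] — shift-reduce conflict.
I5 contains reduce item [F → f T .] and shift item [T → T . / T] — shift-reduce conflict.
I9 contains reduce item [T → T / T .] and shift item [T → T . / T] — shift-reduce conflict.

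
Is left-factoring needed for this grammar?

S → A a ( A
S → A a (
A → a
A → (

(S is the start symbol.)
Yes, S has productions with common prefix 'A a ('

Left-factoring is needed when two productions for the same non-terminal
share a common prefix on the right-hand side.

Productions for S:
  S → A a ( A
  S → A a (
Productions for A:
  A → a
  A → (

Found common prefix 'A a (' in productions for S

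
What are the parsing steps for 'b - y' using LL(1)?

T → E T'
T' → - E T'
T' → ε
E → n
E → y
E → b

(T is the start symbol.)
LL(1) parsing maintains a stack (initially the start symbol over $) and the input. At each step: if the stack top is a terminal, match it against the current input token; if it is a non-terminal N, replace it with the RHS of M[N, lookahead] (the unique production whose predict set contains the lookahead).

Stack is shown with the top on the left.

Stack     Input    Action
-------------------------
T $       b - y $  output T → E T'
E T' $    b - y $  output E → b
b T' $    b - y $  match 'b'
T' $      - y $    output T' → - E T'
- E T' $  - y $    match '-'
E T' $    y $      output E → y
y T' $    y $      match 'y'
T' $      $        output T' → ε
$         $        accept

The string is accepted.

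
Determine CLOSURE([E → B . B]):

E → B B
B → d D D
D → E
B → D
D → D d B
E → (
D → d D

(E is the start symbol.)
{ [B → . D], [B → . d D D], [D → . D d B], [D → . E], [D → . d D], [E → . (], [E → . B B], [E → B . B] }

Start with: [E → B . B]
  [E → B . B] has the dot before B: add [B → . d D D], [B → . D]
  [B → . D] has the dot before D: add [D → . E], [D → . D d B], [D → . d D]
  [D → . E] has the dot before E: add [E → . B B], [E → . (]
No further items can be added.

CLOSURE = { [B → . D], [B → . d D D], [D → . D d B], [D → . E], [D → . d D], [E → . (], [E → . B B], [E → B . B] }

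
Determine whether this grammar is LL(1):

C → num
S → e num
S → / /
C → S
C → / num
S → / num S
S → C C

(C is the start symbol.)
A grammar is LL(1) if for each non-terminal N with multiple productions, the predict sets of those productions are pairwise disjoint, where PREDICT(N → α) = (FIRST(α) \ {ε}) ∪ (FOLLOW(N) if α ⇒* ε).

Relevant sets:
  FIRST(S) = { '/', 'e', 'num' }
  FIRST(C) = { '/', 'e', 'num' }

For C:
  PREDICT(C → num) = { 'num' }
  PREDICT(C → S) = { '/', 'e', 'num' }
  PREDICT(C → '/' num) = { '/' }
For S:
  PREDICT(S → e num) = { 'e' }
  PREDICT(S → '/' '/') = { '/' }
  PREDICT(S → '/' num S) = { '/' }
  PREDICT(S → C C) = { '/', 'e', 'num' }

Conflict found: Predict set conflict for C: { 'num' }
The grammar is NOT LL(1).

Answer: No. Predict set conflict for C: { 'num' }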